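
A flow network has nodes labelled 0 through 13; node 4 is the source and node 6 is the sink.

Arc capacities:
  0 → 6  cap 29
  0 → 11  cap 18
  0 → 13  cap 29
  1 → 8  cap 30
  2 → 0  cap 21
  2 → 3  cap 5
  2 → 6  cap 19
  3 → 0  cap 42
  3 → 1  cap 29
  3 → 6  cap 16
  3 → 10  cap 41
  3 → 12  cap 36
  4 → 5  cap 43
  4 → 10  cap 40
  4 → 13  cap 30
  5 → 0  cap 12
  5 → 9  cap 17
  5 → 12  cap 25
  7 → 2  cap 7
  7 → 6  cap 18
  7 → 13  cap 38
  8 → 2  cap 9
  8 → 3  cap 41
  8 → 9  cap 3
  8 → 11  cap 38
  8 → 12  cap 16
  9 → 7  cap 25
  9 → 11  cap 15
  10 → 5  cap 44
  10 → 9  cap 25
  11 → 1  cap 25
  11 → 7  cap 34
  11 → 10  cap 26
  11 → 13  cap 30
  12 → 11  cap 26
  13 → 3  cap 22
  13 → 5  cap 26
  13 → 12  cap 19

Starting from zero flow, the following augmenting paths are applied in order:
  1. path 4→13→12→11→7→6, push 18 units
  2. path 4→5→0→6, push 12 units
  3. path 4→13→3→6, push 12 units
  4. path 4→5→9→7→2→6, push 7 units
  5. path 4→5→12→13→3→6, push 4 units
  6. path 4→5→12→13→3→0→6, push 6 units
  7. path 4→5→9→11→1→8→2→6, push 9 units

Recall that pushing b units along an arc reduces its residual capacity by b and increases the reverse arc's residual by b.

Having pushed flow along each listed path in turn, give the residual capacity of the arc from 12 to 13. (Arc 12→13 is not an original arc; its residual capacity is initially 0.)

after path 1 (4→13→12→11→7→6, push 18): res(12,13)=18
after path 2 (4→5→0→6, push 12): res(12,13)=18
after path 3 (4→13→3→6, push 12): res(12,13)=18
after path 4 (4→5→9→7→2→6, push 7): res(12,13)=18
after path 5 (4→5→12→13→3→6, push 4): res(12,13)=14
after path 6 (4→5→12→13→3→0→6, push 6): res(12,13)=8
after path 7 (4→5→9→11→1→8→2→6, push 9): res(12,13)=8

Residual capacity of (12,13): 8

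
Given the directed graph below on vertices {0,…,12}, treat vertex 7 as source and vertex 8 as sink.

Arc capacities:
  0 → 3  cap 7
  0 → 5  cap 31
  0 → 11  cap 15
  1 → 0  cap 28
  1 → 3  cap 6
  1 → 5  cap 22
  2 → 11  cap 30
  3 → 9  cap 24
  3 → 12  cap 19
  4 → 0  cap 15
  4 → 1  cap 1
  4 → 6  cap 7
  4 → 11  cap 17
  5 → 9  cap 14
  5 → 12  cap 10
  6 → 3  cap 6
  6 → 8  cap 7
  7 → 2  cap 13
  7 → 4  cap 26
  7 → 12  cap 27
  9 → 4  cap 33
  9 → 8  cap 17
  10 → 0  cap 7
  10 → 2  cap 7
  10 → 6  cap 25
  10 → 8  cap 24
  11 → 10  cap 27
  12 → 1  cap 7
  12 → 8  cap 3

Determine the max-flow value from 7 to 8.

augment #1: 7→12→8 bottleneck 3, total now 3
augment #2: 7→4→6→8 bottleneck 7, total now 10
augment #3: 7→2→11→10→8 bottleneck 13, total now 23
augment #4: 7→4→11→10→8 bottleneck 11, total now 34
augment #5: 7→4→0→3→9→8 bottleneck 7, total now 41
augment #6: 7→4→0→5→9→8 bottleneck 1, total now 42
augment #7: 7→12→1→3→9→8 bottleneck 6, total now 48
augment #8: 7→12→1→5→9→8 bottleneck 1, total now 49

Maximum flow value: 49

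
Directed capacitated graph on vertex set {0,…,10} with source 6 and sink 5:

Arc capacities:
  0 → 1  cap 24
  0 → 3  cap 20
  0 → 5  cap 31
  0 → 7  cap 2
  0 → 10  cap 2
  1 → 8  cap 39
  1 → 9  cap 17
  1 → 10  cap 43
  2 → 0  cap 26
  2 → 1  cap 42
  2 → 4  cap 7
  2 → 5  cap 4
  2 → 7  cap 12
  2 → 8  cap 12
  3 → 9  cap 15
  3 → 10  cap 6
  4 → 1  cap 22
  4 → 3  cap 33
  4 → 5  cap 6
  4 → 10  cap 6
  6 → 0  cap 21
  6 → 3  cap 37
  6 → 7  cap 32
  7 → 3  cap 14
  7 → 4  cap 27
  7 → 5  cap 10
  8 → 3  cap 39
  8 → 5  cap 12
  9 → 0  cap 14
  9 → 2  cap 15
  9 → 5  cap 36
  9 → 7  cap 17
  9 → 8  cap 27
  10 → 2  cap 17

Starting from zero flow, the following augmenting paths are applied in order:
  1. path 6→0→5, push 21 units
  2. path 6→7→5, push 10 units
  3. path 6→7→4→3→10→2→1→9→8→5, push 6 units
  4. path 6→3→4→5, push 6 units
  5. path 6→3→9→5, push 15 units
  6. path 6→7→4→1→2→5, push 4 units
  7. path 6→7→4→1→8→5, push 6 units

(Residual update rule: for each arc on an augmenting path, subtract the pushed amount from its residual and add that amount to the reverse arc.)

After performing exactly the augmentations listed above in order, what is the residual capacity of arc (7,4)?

Residual capacity of (7,4): 11

after path 1 (6→0→5, push 21): res(7,4)=27
after path 2 (6→7→5, push 10): res(7,4)=27
after path 3 (6→7→4→3→10→2→1→9→8→5, push 6): res(7,4)=21
after path 4 (6→3→4→5, push 6): res(7,4)=21
after path 5 (6→3→9→5, push 15): res(7,4)=21
after path 6 (6→7→4→1→2→5, push 4): res(7,4)=17
after path 7 (6→7→4→1→8→5, push 6): res(7,4)=11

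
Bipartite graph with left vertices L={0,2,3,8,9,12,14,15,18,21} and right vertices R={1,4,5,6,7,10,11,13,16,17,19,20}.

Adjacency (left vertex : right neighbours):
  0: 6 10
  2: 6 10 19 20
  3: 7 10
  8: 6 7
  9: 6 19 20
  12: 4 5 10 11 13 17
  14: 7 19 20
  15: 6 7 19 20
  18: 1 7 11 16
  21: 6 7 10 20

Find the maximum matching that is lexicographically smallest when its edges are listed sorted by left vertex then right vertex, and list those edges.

Lex-smallest maximum matching: {(0,6), (2,10), (3,7), (9,19), (12,4), (14,20), (18,1)}

|M| = 7 (so the lex-smallest maximum matching has 7 edges)
process left vertices in ascending order; for each, take the smallest-labelled available neighbour that still permits 7 edges overall, or leave it unmatched if none does
lex-smallest matching: {0-6, 2-10, 3-7, 9-19, 12-4, 14-20, 18-1}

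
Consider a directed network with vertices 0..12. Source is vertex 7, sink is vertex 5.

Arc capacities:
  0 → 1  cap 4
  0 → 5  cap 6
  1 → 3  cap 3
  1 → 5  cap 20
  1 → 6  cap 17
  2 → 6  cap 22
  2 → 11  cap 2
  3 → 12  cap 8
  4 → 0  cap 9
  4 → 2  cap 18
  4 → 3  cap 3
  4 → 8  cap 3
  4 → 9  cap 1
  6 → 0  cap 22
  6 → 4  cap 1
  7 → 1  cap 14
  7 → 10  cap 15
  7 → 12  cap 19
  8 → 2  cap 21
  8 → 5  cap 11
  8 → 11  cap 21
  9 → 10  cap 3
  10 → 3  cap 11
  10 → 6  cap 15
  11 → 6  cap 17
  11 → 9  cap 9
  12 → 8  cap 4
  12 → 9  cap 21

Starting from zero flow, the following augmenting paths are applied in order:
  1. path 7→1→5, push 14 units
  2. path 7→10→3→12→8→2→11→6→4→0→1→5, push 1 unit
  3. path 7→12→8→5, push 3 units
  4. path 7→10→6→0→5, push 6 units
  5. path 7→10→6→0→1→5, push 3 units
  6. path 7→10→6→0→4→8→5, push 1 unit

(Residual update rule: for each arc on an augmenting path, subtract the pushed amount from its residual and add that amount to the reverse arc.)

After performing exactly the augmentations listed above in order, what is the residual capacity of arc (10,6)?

Residual capacity of (10,6): 5

after path 1 (7→1→5, push 14): res(10,6)=15
after path 2 (7→10→3→12→8→2→11→6→4→0→1→5, push 1): res(10,6)=15
after path 3 (7→12→8→5, push 3): res(10,6)=15
after path 4 (7→10→6→0→5, push 6): res(10,6)=9
after path 5 (7→10→6→0→1→5, push 3): res(10,6)=6
after path 6 (7→10→6→0→4→8→5, push 1): res(10,6)=5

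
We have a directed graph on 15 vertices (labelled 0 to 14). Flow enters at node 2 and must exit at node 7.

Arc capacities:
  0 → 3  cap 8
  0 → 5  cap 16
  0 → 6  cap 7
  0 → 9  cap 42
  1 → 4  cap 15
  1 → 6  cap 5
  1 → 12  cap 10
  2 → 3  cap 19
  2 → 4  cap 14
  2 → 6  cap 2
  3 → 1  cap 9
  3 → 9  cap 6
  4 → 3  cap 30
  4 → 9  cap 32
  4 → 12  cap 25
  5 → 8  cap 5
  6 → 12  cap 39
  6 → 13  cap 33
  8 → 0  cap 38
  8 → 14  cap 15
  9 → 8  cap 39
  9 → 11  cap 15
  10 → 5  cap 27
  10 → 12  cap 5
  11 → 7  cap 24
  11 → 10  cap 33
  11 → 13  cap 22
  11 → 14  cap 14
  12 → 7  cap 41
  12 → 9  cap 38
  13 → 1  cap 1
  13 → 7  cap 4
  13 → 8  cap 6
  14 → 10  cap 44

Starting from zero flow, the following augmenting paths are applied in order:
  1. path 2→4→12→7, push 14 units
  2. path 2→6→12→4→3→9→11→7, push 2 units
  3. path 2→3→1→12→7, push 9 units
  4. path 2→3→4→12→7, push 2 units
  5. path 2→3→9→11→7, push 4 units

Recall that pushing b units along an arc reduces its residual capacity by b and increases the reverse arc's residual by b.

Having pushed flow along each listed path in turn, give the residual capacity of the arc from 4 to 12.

Residual capacity of (4,12): 11

after path 1 (2→4→12→7, push 14): res(4,12)=11
after path 2 (2→6→12→4→3→9→11→7, push 2): res(4,12)=13
after path 3 (2→3→1→12→7, push 9): res(4,12)=13
after path 4 (2→3→4→12→7, push 2): res(4,12)=11
after path 5 (2→3→9→11→7, push 4): res(4,12)=11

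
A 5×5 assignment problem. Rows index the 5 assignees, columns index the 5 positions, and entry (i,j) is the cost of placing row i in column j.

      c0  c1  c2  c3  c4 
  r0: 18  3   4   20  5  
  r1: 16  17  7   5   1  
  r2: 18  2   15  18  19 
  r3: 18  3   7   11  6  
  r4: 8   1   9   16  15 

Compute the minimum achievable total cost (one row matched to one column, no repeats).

optimal assignment: row0→col2 (cost 4), row1→col3 (cost 5), row2→col1 (cost 2), row3→col4 (cost 6), row4→col0 (cost 8)
total = 4 + 5 + 2 + 6 + 8 = 25

Minimum assignment cost: 25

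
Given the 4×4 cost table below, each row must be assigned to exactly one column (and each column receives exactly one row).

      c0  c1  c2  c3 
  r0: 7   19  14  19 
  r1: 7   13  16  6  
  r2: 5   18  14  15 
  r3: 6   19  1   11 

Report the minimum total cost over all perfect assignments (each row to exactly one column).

optimal assignment: row0→col1 (cost 19), row1→col3 (cost 6), row2→col0 (cost 5), row3→col2 (cost 1)
total = 19 + 6 + 5 + 1 = 31

Minimum assignment cost: 31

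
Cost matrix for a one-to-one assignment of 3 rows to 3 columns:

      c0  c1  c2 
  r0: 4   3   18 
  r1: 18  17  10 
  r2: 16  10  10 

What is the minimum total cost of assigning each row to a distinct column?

optimal assignment: row0→col0 (cost 4), row1→col2 (cost 10), row2→col1 (cost 10)
total = 4 + 10 + 10 = 24

Minimum assignment cost: 24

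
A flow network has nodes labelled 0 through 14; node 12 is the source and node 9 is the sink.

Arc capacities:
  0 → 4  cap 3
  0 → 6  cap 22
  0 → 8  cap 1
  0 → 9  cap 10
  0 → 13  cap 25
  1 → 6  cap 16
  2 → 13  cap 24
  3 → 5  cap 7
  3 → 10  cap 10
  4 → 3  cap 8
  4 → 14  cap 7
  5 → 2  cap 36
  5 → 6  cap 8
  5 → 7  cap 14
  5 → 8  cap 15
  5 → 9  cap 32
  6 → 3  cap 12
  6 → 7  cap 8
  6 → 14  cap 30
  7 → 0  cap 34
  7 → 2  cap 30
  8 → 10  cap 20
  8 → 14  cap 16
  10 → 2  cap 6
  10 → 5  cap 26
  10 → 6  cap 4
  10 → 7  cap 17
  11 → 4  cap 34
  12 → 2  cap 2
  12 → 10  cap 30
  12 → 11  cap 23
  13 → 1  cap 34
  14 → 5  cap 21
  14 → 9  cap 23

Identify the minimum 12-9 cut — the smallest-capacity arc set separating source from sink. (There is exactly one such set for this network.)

augment #1: 12→10→5→9 push 26
augment #2: 12→10→6→14→9 push 4
augment #3: 12→11→4→14→9 push 7
augment #4: 12→11→4→3→5→9 push 6
augment #5: 12→2→13→1→6→14→9 push 2
augment #6: 12→11→4→3→5→6→14→9 push 1
augment #7: 12→11→4→3→10→7→0→9 push 1
max flow = 47; residual-reachable set from 12 gives S-side
cut edges (S→T): {(4,3), (4,14), (12,2), (12,10)} total cap 47

Min-cut arcs: {(4,3), (4,14), (12,2), (12,10)} (total capacity 47)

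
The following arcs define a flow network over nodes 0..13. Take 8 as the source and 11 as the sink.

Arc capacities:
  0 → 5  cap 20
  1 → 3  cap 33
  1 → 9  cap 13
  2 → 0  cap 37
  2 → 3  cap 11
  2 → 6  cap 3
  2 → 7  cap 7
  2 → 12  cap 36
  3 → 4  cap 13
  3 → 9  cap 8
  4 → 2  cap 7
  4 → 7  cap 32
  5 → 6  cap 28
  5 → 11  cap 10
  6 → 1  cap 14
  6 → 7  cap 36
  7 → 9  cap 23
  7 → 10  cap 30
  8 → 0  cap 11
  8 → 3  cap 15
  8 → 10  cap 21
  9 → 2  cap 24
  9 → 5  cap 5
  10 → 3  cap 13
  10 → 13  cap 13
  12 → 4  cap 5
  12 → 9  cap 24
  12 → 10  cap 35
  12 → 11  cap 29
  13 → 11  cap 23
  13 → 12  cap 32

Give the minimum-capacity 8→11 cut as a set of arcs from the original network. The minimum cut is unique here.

augment #1: 8→0→5→11 push 10
augment #2: 8→10→13→11 push 13
augment #3: 8→3→4→2→12→11 push 7
augment #4: 8→3→9→2→12→11 push 8
augment #5: 8→0→5→6→1→9→2→12→11 push 1
augment #6: 8→10→3→4→7→9→2→12→11 push 6
max flow = 45; residual-reachable set from 8 gives S-side
cut edges (S→T): {(3,4), (3,9), (8,0), (10,13)} total cap 45

Min-cut arcs: {(3,4), (3,9), (8,0), (10,13)} (total capacity 45)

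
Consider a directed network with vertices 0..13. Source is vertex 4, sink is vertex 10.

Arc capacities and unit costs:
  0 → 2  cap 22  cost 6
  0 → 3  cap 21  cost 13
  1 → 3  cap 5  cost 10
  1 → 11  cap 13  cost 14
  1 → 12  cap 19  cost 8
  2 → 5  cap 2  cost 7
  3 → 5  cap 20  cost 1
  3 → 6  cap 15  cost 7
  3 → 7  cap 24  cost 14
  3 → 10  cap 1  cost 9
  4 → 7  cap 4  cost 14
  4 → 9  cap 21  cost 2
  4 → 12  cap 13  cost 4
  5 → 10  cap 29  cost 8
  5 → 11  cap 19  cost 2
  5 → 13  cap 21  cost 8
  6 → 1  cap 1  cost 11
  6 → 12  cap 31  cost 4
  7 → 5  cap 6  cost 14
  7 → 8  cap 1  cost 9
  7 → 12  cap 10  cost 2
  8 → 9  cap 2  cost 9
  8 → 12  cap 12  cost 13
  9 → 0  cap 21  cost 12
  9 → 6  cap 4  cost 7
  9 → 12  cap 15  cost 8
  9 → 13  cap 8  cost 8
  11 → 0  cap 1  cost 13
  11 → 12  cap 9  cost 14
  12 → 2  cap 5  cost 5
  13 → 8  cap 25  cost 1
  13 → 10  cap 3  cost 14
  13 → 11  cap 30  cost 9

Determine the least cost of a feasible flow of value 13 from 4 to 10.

shortest-cost path #1: 4→9→13→10 push 3 @ unit cost 24 (adds 72)
shortest-cost path #2: 4→12→2→5→10 push 2 @ unit cost 24 (adds 48)
shortest-cost path #3: 4→9→0→3→10 push 1 @ unit cost 36 (adds 36)
shortest-cost path #4: 4→7→5→10 push 4 @ unit cost 36 (adds 144)
shortest-cost path #5: 4→9→0→3→5→10 push 3 @ unit cost 36 (adds 108)
total cost = 408

Minimum cost for 13 units: 408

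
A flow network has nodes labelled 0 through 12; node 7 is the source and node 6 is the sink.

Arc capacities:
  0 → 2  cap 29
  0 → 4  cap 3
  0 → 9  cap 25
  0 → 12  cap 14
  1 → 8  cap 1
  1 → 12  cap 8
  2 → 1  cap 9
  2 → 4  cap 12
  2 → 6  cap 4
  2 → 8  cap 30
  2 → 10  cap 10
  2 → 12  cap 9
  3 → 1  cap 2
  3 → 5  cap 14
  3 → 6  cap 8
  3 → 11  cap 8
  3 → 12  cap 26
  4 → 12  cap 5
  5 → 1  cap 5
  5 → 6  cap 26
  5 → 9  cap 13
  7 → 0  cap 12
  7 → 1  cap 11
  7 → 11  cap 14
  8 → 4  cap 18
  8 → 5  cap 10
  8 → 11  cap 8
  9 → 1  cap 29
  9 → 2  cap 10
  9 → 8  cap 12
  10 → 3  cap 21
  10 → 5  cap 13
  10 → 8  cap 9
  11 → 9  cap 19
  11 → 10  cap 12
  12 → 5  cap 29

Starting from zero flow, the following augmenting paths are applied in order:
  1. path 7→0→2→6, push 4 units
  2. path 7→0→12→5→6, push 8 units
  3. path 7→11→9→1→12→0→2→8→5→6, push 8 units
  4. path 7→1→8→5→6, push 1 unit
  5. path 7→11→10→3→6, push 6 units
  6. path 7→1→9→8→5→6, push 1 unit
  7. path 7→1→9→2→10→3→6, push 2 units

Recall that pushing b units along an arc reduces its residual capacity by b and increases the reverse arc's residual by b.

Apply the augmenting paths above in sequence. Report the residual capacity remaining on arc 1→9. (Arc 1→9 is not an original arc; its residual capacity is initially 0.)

after path 1 (7→0→2→6, push 4): res(1,9)=0
after path 2 (7→0→12→5→6, push 8): res(1,9)=0
after path 3 (7→11→9→1→12→0→2→8→5→6, push 8): res(1,9)=8
after path 4 (7→1→8→5→6, push 1): res(1,9)=8
after path 5 (7→11→10→3→6, push 6): res(1,9)=8
after path 6 (7→1→9→8→5→6, push 1): res(1,9)=7
after path 7 (7→1→9→2→10→3→6, push 2): res(1,9)=5

Residual capacity of (1,9): 5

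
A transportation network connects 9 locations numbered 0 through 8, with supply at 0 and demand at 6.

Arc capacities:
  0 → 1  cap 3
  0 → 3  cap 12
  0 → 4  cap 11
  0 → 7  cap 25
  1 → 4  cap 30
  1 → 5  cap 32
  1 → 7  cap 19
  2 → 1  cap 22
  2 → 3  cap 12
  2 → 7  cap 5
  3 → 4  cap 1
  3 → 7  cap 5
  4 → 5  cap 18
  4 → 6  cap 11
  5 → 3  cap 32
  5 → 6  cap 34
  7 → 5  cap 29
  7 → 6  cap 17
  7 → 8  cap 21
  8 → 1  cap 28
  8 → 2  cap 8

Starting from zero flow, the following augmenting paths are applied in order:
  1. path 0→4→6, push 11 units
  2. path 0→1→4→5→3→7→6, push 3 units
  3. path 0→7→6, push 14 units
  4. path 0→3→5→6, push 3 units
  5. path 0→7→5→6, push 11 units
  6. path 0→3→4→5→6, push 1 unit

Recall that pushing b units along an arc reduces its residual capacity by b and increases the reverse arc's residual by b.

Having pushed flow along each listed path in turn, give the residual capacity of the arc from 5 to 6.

after path 1 (0→4→6, push 11): res(5,6)=34
after path 2 (0→1→4→5→3→7→6, push 3): res(5,6)=34
after path 3 (0→7→6, push 14): res(5,6)=34
after path 4 (0→3→5→6, push 3): res(5,6)=31
after path 5 (0→7→5→6, push 11): res(5,6)=20
after path 6 (0→3→4→5→6, push 1): res(5,6)=19

Residual capacity of (5,6): 19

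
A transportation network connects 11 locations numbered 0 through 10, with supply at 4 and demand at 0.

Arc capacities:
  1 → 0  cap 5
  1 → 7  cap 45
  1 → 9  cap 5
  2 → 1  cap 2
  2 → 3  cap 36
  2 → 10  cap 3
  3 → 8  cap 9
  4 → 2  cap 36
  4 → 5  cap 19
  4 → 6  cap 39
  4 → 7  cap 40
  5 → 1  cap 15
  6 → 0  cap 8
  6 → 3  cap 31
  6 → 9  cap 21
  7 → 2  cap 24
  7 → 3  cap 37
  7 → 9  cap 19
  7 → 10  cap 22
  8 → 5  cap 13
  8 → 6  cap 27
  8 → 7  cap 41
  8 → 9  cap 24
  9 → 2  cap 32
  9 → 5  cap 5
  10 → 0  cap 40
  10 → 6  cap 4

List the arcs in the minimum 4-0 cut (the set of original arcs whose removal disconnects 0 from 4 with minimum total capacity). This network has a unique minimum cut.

Min-cut arcs: {(1,0), (2,10), (6,0), (7,10)} (total capacity 38)

augment #1: 4→6→0 push 8
augment #2: 4→2→1→0 push 2
augment #3: 4→2→10→0 push 3
augment #4: 4→5→1→0 push 3
augment #5: 4→7→10→0 push 22
max flow = 38; residual-reachable set from 4 gives S-side
cut edges (S→T): {(1,0), (2,10), (6,0), (7,10)} total cap 38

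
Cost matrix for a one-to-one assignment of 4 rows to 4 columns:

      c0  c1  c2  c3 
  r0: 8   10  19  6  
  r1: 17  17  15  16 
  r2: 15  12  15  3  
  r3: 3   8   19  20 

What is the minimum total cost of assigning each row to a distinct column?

optimal assignment: row0→col1 (cost 10), row1→col2 (cost 15), row2→col3 (cost 3), row3→col0 (cost 3)
total = 10 + 15 + 3 + 3 = 31

Minimum assignment cost: 31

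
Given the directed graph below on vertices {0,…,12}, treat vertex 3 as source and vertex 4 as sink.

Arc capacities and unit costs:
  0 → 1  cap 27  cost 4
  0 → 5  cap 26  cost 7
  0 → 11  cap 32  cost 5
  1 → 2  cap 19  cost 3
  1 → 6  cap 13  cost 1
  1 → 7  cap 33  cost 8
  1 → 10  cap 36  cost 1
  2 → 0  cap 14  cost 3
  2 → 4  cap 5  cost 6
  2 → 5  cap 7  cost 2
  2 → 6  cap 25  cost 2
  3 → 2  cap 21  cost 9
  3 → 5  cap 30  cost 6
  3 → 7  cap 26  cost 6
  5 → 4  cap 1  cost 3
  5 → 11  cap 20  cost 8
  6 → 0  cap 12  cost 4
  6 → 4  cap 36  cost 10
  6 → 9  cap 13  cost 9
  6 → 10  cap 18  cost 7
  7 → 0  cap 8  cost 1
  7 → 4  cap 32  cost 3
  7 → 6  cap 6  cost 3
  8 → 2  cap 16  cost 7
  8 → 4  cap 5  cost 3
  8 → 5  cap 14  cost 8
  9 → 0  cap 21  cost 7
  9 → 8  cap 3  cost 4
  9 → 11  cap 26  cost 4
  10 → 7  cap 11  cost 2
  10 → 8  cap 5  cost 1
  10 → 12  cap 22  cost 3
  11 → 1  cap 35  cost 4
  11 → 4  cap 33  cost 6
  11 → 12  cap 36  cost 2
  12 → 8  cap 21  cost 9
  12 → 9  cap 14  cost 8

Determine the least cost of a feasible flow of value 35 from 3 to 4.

shortest-cost path #1: 3→5→4 push 1 @ unit cost 9 (adds 9)
shortest-cost path #2: 3→7→4 push 26 @ unit cost 9 (adds 234)
shortest-cost path #3: 3→2→4 push 5 @ unit cost 15 (adds 75)
shortest-cost path #4: 3→5→11→4 push 3 @ unit cost 20 (adds 60)
total cost = 378

Minimum cost for 35 units: 378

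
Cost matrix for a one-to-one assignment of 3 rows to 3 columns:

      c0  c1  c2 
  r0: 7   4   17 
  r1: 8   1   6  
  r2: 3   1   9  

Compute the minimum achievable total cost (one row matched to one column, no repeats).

optimal assignment: row0→col1 (cost 4), row1→col2 (cost 6), row2→col0 (cost 3)
total = 4 + 6 + 3 = 13

Minimum assignment cost: 13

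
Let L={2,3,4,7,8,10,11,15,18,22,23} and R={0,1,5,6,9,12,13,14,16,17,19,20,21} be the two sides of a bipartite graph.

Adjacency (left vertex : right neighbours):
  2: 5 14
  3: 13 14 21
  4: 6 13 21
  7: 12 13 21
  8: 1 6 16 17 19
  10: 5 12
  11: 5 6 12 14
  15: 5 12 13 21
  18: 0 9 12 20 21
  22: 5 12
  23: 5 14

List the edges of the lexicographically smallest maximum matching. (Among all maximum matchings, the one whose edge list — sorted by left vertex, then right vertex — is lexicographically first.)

|M| = 8 (so the lex-smallest maximum matching has 8 edges)
process left vertices in ascending order; for each, take the smallest-labelled available neighbour that still permits 8 edges overall, or leave it unmatched if none does
lex-smallest matching: {2-5, 3-13, 4-6, 7-12, 8-1, 11-14, 15-21, 18-0}

Lex-smallest maximum matching: {(2,5), (3,13), (4,6), (7,12), (8,1), (11,14), (15,21), (18,0)}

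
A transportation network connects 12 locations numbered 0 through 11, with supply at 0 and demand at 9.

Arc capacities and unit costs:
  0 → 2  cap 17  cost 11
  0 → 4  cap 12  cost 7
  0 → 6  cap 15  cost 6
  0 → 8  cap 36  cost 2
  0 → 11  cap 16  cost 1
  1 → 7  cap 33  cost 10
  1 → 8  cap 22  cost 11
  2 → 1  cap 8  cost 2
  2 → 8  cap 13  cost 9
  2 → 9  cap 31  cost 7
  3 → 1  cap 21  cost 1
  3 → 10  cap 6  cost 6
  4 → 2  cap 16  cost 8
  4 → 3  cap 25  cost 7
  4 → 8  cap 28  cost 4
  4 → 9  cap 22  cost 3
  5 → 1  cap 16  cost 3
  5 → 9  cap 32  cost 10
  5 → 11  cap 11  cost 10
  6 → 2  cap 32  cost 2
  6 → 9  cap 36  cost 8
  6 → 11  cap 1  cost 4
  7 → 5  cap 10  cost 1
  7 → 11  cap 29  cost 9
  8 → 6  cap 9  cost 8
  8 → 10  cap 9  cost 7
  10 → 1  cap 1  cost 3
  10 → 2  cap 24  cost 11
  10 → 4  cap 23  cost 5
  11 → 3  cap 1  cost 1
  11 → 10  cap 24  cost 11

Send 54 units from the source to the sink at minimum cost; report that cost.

Minimum cost for 54 units: 805

shortest-cost path #1: 0→4→9 push 12 @ unit cost 10 (adds 120)
shortest-cost path #2: 0→6→9 push 15 @ unit cost 14 (adds 210)
shortest-cost path #3: 0→11→3→10→4→9 push 1 @ unit cost 16 (adds 16)
shortest-cost path #4: 0→8→10→4→9 push 9 @ unit cost 17 (adds 153)
shortest-cost path #5: 0→2→9 push 17 @ unit cost 18 (adds 306)
total cost = 805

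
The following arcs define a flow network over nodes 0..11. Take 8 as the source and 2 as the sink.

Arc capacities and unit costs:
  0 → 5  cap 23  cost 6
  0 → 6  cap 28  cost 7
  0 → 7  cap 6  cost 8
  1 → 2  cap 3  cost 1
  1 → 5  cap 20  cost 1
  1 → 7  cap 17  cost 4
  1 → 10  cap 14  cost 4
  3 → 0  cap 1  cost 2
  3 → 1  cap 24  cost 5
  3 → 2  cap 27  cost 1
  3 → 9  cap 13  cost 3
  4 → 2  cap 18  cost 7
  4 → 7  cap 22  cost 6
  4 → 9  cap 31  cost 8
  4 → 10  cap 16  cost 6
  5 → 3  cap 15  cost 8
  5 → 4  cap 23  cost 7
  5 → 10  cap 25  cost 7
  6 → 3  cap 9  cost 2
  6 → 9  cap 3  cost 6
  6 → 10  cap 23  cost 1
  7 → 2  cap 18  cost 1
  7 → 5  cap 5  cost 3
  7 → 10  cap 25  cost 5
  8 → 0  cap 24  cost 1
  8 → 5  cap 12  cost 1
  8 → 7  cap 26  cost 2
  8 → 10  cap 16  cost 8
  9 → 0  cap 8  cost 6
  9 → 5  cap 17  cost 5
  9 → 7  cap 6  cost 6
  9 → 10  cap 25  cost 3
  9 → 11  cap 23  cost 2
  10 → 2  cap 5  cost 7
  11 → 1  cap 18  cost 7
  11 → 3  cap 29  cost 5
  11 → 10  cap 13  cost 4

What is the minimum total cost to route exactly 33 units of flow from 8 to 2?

Minimum cost for 33 units: 207

shortest-cost path #1: 8→7→2 push 18 @ unit cost 3 (adds 54)
shortest-cost path #2: 8→5→3→2 push 12 @ unit cost 10 (adds 120)
shortest-cost path #3: 8→0→6→3→2 push 3 @ unit cost 11 (adds 33)
total cost = 207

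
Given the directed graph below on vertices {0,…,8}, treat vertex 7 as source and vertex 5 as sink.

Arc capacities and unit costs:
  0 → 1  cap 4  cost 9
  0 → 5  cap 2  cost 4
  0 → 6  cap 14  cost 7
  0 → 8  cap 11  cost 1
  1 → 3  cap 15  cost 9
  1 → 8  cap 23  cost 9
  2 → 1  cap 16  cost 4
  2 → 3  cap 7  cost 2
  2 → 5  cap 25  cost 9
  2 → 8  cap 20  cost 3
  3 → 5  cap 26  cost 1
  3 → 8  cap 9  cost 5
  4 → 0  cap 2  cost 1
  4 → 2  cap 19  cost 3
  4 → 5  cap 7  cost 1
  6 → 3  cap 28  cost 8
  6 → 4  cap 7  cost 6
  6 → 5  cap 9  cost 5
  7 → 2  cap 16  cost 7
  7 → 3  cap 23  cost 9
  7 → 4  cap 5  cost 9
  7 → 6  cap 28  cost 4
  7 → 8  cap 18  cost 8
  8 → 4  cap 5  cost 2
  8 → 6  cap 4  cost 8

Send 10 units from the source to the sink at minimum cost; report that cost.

shortest-cost path #1: 7→6→5 push 9 @ unit cost 9 (adds 81)
shortest-cost path #2: 7→3→5 push 1 @ unit cost 10 (adds 10)
total cost = 91

Minimum cost for 10 units: 91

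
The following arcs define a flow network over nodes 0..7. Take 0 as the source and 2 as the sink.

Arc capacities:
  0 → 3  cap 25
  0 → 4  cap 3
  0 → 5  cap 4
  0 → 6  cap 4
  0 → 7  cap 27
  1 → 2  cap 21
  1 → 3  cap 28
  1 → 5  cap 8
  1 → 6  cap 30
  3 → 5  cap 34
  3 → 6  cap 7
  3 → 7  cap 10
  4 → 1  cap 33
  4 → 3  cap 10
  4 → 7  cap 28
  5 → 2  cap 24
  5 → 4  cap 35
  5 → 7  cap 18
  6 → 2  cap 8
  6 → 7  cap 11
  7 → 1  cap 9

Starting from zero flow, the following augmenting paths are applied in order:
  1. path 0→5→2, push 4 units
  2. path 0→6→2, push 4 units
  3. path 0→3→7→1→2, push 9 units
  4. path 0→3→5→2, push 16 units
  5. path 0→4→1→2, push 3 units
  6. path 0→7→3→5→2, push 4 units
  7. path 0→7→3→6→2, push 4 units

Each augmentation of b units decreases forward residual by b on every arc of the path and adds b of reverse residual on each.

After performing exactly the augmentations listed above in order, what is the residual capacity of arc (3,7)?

after path 1 (0→5→2, push 4): res(3,7)=10
after path 2 (0→6→2, push 4): res(3,7)=10
after path 3 (0→3→7→1→2, push 9): res(3,7)=1
after path 4 (0→3→5→2, push 16): res(3,7)=1
after path 5 (0→4→1→2, push 3): res(3,7)=1
after path 6 (0→7→3→5→2, push 4): res(3,7)=5
after path 7 (0→7→3→6→2, push 4): res(3,7)=9

Residual capacity of (3,7): 9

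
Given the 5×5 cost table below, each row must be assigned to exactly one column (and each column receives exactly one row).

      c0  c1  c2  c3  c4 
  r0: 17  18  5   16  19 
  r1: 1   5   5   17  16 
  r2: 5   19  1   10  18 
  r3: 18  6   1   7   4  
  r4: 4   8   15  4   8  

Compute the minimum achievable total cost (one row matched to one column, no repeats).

Minimum assignment cost: 23

optimal assignment: row0→col2 (cost 5), row1→col1 (cost 5), row2→col0 (cost 5), row3→col4 (cost 4), row4→col3 (cost 4)
total = 5 + 5 + 5 + 4 + 4 = 23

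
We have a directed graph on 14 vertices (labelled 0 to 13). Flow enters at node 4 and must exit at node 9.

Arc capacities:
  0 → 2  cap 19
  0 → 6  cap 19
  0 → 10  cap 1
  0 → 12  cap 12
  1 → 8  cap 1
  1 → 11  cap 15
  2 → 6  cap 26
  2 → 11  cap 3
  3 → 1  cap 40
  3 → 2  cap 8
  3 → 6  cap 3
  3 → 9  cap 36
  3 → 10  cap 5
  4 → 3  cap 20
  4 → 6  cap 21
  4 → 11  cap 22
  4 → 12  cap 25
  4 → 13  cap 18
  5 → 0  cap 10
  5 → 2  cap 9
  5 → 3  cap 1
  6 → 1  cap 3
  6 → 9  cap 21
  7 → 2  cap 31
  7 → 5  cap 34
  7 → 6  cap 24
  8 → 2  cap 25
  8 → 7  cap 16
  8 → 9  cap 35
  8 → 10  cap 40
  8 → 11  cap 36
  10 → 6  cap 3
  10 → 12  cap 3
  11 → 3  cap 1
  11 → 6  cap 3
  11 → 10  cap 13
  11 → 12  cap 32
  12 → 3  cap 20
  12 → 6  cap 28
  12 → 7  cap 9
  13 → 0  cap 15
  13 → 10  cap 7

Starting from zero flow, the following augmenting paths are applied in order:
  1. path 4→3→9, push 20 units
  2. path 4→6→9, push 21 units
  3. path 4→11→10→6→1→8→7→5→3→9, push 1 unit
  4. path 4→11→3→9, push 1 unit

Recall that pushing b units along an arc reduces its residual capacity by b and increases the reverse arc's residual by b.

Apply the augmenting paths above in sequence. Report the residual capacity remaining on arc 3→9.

after path 1 (4→3→9, push 20): res(3,9)=16
after path 2 (4→6→9, push 21): res(3,9)=16
after path 3 (4→11→10→6→1→8→7→5→3→9, push 1): res(3,9)=15
after path 4 (4→11→3→9, push 1): res(3,9)=14

Residual capacity of (3,9): 14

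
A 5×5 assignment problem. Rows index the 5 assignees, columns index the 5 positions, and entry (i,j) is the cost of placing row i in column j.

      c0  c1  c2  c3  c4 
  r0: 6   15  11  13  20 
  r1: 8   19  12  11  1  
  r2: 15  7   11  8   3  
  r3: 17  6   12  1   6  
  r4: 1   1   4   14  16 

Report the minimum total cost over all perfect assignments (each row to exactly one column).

Minimum assignment cost: 19

optimal assignment: row0→col0 (cost 6), row1→col4 (cost 1), row2→col1 (cost 7), row3→col3 (cost 1), row4→col2 (cost 4)
total = 6 + 1 + 7 + 1 + 4 = 19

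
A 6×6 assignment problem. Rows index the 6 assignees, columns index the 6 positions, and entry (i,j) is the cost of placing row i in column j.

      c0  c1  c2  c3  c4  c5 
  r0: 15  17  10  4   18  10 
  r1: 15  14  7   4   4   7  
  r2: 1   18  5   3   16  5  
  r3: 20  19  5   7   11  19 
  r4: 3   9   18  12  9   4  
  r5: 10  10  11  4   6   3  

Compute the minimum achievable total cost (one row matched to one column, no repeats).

optimal assignment: row0→col3 (cost 4), row1→col4 (cost 4), row2→col0 (cost 1), row3→col2 (cost 5), row4→col1 (cost 9), row5→col5 (cost 3)
total = 4 + 4 + 1 + 5 + 9 + 3 = 26

Minimum assignment cost: 26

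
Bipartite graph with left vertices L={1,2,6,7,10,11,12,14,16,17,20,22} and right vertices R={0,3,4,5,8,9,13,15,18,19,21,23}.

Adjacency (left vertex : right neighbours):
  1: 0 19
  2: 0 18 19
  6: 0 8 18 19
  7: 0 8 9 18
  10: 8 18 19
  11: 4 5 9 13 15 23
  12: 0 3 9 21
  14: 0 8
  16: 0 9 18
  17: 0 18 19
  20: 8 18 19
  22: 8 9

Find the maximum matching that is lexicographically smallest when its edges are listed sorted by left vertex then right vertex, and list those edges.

|M| = 7 (so the lex-smallest maximum matching has 7 edges)
process left vertices in ascending order; for each, take the smallest-labelled available neighbour that still permits 7 edges overall, or leave it unmatched if none does
lex-smallest matching: {1-0, 2-18, 6-8, 7-9, 10-19, 11-4, 12-3}

Lex-smallest maximum matching: {(1,0), (2,18), (6,8), (7,9), (10,19), (11,4), (12,3)}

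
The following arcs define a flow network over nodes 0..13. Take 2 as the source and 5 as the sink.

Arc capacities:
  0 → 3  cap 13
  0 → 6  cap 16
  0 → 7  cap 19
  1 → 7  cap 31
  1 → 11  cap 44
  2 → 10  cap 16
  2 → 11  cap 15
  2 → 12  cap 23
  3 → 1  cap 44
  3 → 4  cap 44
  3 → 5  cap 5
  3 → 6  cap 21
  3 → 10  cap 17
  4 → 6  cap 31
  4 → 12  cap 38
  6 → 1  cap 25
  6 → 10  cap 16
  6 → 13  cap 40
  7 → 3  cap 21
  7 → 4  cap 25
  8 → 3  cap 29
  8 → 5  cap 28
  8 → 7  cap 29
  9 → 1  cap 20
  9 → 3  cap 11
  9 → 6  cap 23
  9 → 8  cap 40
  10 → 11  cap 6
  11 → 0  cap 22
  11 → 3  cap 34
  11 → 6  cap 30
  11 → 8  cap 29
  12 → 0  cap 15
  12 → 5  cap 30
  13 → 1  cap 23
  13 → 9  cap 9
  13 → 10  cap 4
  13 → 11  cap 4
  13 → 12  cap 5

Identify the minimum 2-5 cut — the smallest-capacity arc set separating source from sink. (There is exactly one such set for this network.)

augment #1: 2→12→5 push 23
augment #2: 2→11→3→5 push 5
augment #3: 2→11→8→5 push 10
augment #4: 2→10→11→8→5 push 6
max flow = 44; residual-reachable set from 2 gives S-side
cut edges (S→T): {(2,11), (2,12), (10,11)} total cap 44

Min-cut arcs: {(2,11), (2,12), (10,11)} (total capacity 44)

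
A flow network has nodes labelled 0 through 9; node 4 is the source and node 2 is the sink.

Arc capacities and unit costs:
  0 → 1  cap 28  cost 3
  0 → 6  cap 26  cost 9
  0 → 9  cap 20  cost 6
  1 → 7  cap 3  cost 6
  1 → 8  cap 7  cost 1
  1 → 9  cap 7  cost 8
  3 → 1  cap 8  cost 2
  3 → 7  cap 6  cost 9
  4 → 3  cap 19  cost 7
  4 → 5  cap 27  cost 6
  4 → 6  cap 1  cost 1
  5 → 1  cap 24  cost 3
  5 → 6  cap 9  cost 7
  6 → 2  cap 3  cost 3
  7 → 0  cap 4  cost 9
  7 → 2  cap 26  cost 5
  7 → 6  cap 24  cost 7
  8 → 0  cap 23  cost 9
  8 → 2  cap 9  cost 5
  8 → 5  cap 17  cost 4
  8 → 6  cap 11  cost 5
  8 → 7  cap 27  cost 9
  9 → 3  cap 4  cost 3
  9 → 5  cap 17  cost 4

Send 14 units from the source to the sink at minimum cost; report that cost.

Minimum cost for 14 units: 222

shortest-cost path #1: 4→6→2 push 1 @ unit cost 4 (adds 4)
shortest-cost path #2: 4→5→1→8→2 push 7 @ unit cost 15 (adds 105)
shortest-cost path #3: 4→5→6→2 push 2 @ unit cost 16 (adds 32)
shortest-cost path #4: 4→5→1→7→2 push 3 @ unit cost 20 (adds 60)
shortest-cost path #5: 4→3→7→2 push 1 @ unit cost 21 (adds 21)
total cost = 222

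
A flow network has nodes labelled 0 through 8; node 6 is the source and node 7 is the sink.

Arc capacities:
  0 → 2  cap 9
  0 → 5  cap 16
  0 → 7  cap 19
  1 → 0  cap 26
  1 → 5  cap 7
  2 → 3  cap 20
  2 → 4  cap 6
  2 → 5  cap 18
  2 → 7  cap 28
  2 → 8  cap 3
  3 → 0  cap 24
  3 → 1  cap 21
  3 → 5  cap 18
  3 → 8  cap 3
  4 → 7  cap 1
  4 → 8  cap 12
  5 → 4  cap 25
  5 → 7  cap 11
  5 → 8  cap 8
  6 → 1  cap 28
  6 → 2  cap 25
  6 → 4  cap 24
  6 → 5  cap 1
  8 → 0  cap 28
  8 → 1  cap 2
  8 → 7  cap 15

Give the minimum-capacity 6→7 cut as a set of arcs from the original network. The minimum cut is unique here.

Min-cut arcs: {(4,7), (4,8), (6,1), (6,2), (6,5)} (total capacity 67)

augment #1: 6→2→7 push 25
augment #2: 6→4→7 push 1
augment #3: 6→5→7 push 1
augment #4: 6→1→0→7 push 19
augment #5: 6→1→5→7 push 7
augment #6: 6→4→8→7 push 12
augment #7: 6→1→0→2→7 push 2
max flow = 67; residual-reachable set from 6 gives S-side
cut edges (S→T): {(4,7), (4,8), (6,1), (6,2), (6,5)} total cap 67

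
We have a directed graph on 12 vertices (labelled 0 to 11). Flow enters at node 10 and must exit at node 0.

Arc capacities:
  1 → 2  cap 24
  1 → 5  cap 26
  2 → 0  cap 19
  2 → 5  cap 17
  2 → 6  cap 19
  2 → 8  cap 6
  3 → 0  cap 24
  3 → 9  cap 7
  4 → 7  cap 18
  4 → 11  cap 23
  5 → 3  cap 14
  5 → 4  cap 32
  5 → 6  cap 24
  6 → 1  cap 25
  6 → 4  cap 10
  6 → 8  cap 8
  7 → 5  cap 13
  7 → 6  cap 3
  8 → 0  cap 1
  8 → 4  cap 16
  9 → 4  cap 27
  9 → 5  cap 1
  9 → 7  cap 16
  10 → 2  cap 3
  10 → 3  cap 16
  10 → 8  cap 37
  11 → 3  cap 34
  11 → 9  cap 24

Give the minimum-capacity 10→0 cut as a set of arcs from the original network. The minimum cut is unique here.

Min-cut arcs: {(8,0), (8,4), (10,2), (10,3)} (total capacity 36)

augment #1: 10→2→0 push 3
augment #2: 10→3→0 push 16
augment #3: 10→8→0 push 1
augment #4: 10→8→4→11→3→0 push 8
augment #5: 10→8→4→7→6→1→2→0 push 3
augment #6: 10→8→4→7→5→6→1→2→0 push 5
max flow = 36; residual-reachable set from 10 gives S-side
cut edges (S→T): {(8,0), (8,4), (10,2), (10,3)} total cap 36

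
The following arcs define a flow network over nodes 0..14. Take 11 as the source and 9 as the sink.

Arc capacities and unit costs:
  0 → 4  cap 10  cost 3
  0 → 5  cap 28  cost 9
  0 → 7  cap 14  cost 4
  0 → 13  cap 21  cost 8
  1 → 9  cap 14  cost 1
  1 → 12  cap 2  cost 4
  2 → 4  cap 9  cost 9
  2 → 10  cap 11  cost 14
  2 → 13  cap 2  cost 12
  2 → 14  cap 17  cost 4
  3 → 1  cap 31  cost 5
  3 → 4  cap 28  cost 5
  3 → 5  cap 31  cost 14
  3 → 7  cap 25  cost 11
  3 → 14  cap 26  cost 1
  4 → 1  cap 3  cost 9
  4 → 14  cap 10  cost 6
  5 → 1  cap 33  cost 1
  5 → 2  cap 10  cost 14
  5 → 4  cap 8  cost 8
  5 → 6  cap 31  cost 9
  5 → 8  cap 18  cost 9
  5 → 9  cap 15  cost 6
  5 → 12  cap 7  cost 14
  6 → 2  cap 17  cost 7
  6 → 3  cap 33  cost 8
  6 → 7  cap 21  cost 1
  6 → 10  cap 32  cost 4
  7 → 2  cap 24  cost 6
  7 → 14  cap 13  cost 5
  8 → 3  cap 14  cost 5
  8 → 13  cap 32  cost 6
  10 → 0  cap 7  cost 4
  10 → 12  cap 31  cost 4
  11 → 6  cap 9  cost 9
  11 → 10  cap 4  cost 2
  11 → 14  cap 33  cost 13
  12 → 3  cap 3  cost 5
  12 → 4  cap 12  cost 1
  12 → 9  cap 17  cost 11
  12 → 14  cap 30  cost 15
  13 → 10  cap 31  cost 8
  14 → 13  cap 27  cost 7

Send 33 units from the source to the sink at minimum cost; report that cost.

Minimum cost for 33 units: 1143

shortest-cost path #1: 11→10→12→9 push 4 @ unit cost 17 (adds 68)
shortest-cost path #2: 11→6→3→1→9 push 9 @ unit cost 23 (adds 207)
shortest-cost path #3: 11→14→13→10→12→9 push 13 @ unit cost 43 (adds 559)
shortest-cost path #4: 11→14→13→10→12→3→1→9 push 3 @ unit cost 43 (adds 129)
shortest-cost path #5: 11→14→13→10→12→4→1→9 push 2 @ unit cost 43 (adds 86)
shortest-cost path #6: 11→14→13→10→0→5→9 push 2 @ unit cost 47 (adds 94)
total cost = 1143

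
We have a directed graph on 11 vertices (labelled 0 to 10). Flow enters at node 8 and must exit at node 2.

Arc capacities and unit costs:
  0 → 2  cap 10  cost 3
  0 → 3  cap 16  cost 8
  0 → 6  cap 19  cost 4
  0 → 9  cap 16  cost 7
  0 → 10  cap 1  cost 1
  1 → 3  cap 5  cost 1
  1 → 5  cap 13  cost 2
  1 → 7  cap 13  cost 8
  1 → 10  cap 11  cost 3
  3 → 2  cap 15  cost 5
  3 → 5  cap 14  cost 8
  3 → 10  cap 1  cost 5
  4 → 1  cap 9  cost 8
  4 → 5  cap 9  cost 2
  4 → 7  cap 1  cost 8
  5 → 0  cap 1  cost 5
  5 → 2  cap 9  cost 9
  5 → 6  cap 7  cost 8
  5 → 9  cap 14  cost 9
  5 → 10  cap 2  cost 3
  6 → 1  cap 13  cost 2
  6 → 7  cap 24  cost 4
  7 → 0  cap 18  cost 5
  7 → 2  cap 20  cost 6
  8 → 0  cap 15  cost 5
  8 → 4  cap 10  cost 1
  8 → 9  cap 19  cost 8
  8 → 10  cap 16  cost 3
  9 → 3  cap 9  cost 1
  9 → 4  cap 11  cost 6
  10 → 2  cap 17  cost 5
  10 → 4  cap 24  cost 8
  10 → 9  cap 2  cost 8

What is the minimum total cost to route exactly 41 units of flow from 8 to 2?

shortest-cost path #1: 8→10→2 push 16 @ unit cost 8 (adds 128)
shortest-cost path #2: 8→0→2 push 10 @ unit cost 8 (adds 80)
shortest-cost path #3: 8→0→10→2 push 1 @ unit cost 11 (adds 11)
shortest-cost path #4: 8→4→5→2 push 9 @ unit cost 12 (adds 108)
shortest-cost path #5: 8→9→3→2 push 5 @ unit cost 14 (adds 70)
total cost = 397

Minimum cost for 41 units: 397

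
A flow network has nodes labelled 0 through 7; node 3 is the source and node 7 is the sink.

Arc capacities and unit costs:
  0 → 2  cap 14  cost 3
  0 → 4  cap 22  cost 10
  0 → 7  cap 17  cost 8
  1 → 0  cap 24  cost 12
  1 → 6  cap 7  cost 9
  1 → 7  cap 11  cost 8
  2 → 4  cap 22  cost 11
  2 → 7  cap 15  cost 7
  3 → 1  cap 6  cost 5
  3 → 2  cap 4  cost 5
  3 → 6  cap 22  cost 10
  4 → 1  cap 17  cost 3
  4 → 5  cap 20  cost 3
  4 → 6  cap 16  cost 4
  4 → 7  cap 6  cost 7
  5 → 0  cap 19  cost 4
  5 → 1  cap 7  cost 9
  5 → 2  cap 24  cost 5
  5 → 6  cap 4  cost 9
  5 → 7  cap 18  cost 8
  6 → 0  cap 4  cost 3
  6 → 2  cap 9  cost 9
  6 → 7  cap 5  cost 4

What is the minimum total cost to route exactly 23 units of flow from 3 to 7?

shortest-cost path #1: 3→2→7 push 4 @ unit cost 12 (adds 48)
shortest-cost path #2: 3→1→7 push 6 @ unit cost 13 (adds 78)
shortest-cost path #3: 3→6→7 push 5 @ unit cost 14 (adds 70)
shortest-cost path #4: 3→6→0→7 push 4 @ unit cost 21 (adds 84)
shortest-cost path #5: 3→6→2→7 push 4 @ unit cost 26 (adds 104)
total cost = 384

Minimum cost for 23 units: 384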